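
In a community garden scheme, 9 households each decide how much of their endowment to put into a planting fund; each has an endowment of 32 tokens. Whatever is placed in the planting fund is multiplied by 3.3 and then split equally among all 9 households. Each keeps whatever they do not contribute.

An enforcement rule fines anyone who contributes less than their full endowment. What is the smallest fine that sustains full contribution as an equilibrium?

20.27 tokens

Given the others contribute fully, the best deviation is to contribute 0 (any partial contribution still incurs the fine and gives up units whose private return 0.3667 is below 1).
Deviating from 32 to 0 saves 32 tokens but forfeits the deviator's share of the drop in the planting fund: 3.3/9 × 32 = 11.73.
So the deviation gain is 32 − 11.73 = 20.27, and the fine must be at least 20.27 tokens to wipe it out.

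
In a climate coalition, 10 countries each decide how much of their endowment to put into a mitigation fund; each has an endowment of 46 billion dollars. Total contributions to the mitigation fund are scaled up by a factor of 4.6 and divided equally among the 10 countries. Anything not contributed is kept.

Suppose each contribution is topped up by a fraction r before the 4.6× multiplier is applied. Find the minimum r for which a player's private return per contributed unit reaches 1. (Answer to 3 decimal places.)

1.174

With matching at rate r, one contributed unit becomes (1 + r) in the mitigation fund and returns 4.6 × (1 + r) / 10 to the contributor.
Setting this equal to 1: 1 + r = 10/4.6 = 2.1739.
So the minimum matching rate is r = 2.1739 − 1 = 1.174.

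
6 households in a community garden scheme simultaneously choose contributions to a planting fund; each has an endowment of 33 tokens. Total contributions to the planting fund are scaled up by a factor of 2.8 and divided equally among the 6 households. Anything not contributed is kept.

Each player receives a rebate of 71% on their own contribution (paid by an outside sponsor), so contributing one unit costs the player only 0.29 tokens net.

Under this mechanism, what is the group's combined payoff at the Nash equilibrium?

694.98 tokens

With the mechanism, a contributed unit returns (2.8/6) / 0.29 = 1.6092 per unit of net cost to the contributor — now above 1 — so contributing fully is weakly dominant for every player.
So the Nash equilibrium is full contribution by all 6; the group earns 6 × (33 × 0.71 + 2.8 × 33) = 694.98.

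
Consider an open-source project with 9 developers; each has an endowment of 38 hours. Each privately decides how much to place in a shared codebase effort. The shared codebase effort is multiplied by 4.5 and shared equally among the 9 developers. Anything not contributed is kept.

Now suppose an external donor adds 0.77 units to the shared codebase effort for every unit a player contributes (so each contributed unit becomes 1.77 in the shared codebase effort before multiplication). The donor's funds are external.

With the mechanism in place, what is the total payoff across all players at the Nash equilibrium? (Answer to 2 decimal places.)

The effective private return is 4.5 × 1.77 / 9 = 0.8850, which is still under 1, so the mechanism doesn't change anyone's dominant strategy: zero contribution.
Everyone keeps their endowment and the group total is 9 × 38 = 342.

342.00 hours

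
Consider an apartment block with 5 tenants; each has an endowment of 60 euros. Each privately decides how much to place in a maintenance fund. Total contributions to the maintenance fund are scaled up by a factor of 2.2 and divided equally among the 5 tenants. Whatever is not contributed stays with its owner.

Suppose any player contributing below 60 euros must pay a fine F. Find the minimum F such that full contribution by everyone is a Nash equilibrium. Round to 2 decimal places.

Given the others contribute fully, the best deviation is to contribute 0 (any partial contribution still incurs the fine and gives up units whose private return 0.4400 is below 1).
Deviating from 60 to 0 saves 60 euros but forfeits the deviator's share of the drop in the maintenance fund: 2.2/5 × 60 = 26.40.
So the deviation gain is 60 − 26.40 = 33.60, and the fine must be at least 33.60 euros to wipe it out.

33.60 euros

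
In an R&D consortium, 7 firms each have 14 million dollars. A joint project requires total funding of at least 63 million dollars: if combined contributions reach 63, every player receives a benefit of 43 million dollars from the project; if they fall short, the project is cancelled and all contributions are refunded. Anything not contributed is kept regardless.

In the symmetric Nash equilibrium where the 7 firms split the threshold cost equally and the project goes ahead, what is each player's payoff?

48 million dollars

Equal share of the threshold: 63/7 = 9.
At this profile no one gains by cutting their contribution: any cut drops the total below 63, the project is cancelled, contributions are refunded, and the deviator ends with 14, which is less than 14 − 9 + 43 = 48. Contributing more than 9 just wastes the excess. So contributing exactly 9 is a best response.
Each player's payoff: 14 − 9 + 43 = 48.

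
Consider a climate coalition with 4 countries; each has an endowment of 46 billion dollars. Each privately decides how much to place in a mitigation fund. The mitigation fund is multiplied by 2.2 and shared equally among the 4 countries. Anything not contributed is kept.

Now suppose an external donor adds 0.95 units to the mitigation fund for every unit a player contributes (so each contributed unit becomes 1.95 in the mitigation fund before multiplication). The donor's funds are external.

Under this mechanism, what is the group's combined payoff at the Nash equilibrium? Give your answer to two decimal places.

789.36 billion dollars

The effective private return per unit is now 2.2 × 1.95 / 4 = 1.0725 > 1, so every player's dominant strategy flips to full contribution.
At the Nash equilibrium everyone contributes 46. Group total payoff = 2.2 × 1.95 × 184 = 789.36.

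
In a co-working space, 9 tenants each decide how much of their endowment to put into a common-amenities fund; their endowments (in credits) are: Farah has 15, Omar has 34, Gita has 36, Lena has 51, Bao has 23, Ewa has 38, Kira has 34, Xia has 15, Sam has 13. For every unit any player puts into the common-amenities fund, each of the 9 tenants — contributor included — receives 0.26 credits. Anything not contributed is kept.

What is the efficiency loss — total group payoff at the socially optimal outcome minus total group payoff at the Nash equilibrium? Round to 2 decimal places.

The private return per contributed unit is 0.26 < 1 for everyone, so the Nash equilibrium is zero contribution and the group total is Σ E_j = 15 + 34 + 36 + 51 + 23 + 38 + 34 + 15 + 13 = 259.
Each contributed unit returns 2.340 to the group, so the social optimum is full contribution by everyone: group total = 2.340 × 259 = 606.06.
Efficiency loss = (2.340 − 1) × 259 = 347.06.

347.06 credits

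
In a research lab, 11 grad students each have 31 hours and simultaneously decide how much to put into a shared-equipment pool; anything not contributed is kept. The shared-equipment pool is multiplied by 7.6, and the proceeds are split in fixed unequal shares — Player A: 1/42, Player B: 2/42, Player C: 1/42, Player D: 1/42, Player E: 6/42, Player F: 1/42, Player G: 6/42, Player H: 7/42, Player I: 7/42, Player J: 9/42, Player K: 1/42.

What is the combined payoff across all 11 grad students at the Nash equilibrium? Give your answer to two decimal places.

1364.00 hours

For player j, contributing a unit is worthwhile iff 7.6 × (j's share) ≥ 1, i.e. iff j's share is at least 0.1316.
Player E, Player G, Player H, Player I and Player J are above the threshold, contributing 31 each; the remaining 6 contribute 0. Total contributed: 155.
The shared-equipment pool pays out 7.6 × 155 = 1178.00 in total (split across the unequal shares, but the aggregate is all that matters for the group sum).
The 6 free-riders keep 31 each, adding 186. Group total = 186 + 1178.00 = 1364.00.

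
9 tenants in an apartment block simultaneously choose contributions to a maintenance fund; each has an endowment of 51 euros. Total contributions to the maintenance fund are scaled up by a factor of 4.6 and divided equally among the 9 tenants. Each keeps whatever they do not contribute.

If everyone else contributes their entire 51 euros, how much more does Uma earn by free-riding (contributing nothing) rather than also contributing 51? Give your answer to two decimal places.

24.93 euros

Switching from a contribution of 51 to 0 lets Uma keep an extra 51 euros, but lowers the maintenance fund by 51, which costs Uma their own share of that drop: 4.6/9 × 51 = 26.07.
Net gain = 51 − 26.07 = 24.93. The private return per contributed unit (0.5111) is below 1, so free-riding is indeed the best response regardless of what the others do.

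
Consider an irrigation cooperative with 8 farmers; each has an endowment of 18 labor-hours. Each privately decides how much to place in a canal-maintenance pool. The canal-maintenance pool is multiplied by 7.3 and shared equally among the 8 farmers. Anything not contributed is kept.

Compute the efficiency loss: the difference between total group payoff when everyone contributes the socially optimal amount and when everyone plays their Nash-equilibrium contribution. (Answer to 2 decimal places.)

907.20 labor-hours

Each contributed unit returns 7.3/8 = 0.9125 to its contributor — below 1 — so contributing 0 is dominant for every player. At the Nash equilibrium everyone keeps their 18, and the group total is 8 × 18 = 144.
Each contributed unit returns 7.300 to the group as a whole (0.9125 to each of 8 players), which exceeds 1, so the social optimum is full contribution: group total = 7.300 × 144 = 1051.20.
Efficiency loss = 1051.20 − 144 = 907.20.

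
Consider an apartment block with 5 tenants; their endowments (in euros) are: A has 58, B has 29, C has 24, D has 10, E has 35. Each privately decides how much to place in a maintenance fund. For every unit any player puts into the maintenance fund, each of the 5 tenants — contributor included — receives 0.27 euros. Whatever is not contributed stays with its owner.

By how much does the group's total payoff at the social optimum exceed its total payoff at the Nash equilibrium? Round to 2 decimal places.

54.60 euros

The private return per contributed unit is 0.27 < 1 for everyone, so the Nash equilibrium is zero contribution and the group total is Σ E_j = 58 + 29 + 24 + 10 + 35 = 156.
Each contributed unit returns 1.350 to the group, so the social optimum is full contribution by everyone: group total = 1.350 × 156 = 210.60.
Efficiency loss = (1.350 − 1) × 156 = 54.60.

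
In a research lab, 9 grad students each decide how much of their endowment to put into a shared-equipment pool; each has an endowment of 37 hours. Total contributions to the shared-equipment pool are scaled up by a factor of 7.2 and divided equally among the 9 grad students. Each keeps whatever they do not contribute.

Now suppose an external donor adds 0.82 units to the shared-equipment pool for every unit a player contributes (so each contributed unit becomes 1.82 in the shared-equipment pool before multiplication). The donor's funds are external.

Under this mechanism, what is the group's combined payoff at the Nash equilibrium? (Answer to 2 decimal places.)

4363.63 hours

With the mechanism, a contributed unit returns 7.2 × 1.82 / 9 = 1.4560 per unit of net cost to the contributor — now above 1 — so contributing fully is weakly dominant for every player.
So the Nash equilibrium is full contribution by all 9; the group earns 7.2 × 1.82 × 333 = 4363.63.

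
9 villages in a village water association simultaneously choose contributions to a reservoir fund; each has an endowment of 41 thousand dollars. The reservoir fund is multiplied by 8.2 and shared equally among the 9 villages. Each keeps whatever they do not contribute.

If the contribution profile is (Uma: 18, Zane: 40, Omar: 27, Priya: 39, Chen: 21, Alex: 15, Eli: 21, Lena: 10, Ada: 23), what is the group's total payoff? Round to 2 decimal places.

Total contributed: 18 + 40 + 27 + 39 + 21 + 15 + 21 + 10 + 23 = 214; total kept: 9 × 41 − 214 = 155.
The reservoir fund pays out 8.2 × 214 = 1754.80 in aggregate.
Group total = 155 + 1754.80 = 1909.80.

1909.80 thousand dollars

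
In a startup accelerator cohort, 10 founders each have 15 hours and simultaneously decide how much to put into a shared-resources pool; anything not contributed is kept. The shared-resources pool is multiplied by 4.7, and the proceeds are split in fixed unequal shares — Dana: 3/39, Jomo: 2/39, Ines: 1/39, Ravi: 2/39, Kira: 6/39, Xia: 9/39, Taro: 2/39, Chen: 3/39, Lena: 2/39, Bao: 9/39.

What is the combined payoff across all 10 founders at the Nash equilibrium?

261.00 hours

For player j, contributing a unit is worthwhile iff 4.7 × (j's share) ≥ 1, i.e. iff j's share is at least 0.2128.
The shares above 0.2128 belong to Xia and Bao, contributing 15 each; the remaining 8 contribute 0. Total contributed: 30.
The shared-resources pool pays out 4.7 × 30 = 141.00 in total (split across the unequal shares, but the aggregate is all that matters for the group sum).
The 8 free-riders keep 15 each, adding 120. Group total = 120 + 141.00 = 261.00.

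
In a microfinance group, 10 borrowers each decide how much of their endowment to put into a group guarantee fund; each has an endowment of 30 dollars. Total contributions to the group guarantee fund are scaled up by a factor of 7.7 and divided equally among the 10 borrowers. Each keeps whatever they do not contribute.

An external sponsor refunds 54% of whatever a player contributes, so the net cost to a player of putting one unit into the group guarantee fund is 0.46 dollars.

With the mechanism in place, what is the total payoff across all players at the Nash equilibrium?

With the mechanism, a contributed unit returns (7.7/10) / 0.46 = 1.6739 per unit of net cost to the contributor — now above 1 — so contributing fully is weakly dominant for every player.
At the Nash equilibrium everyone contributes 30. Group total payoff = 10 × (30 × 0.54 + 7.7 × 30) = 2472.00.

2472.00 dollars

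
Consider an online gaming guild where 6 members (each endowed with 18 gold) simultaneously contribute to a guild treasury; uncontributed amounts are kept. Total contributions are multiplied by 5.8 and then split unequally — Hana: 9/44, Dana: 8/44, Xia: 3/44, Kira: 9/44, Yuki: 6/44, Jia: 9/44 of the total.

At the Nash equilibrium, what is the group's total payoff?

453.60 gold

For player j, contributing a unit is worthwhile iff 5.8 × (j's share) ≥ 1, i.e. iff j's share is at least 0.1724.
The shares above 0.1724 belong to Hana, Dana, Kira and Jia, contributing 18 each; the remaining 2 contribute 0. Total contributed: 72.
The guild treasury pays out 5.8 × 72 = 417.60 in total (split across the unequal shares, but the aggregate is all that matters for the group sum).
The 2 free-riders keep 18 each, adding 36. Group total = 36 + 417.60 = 453.60.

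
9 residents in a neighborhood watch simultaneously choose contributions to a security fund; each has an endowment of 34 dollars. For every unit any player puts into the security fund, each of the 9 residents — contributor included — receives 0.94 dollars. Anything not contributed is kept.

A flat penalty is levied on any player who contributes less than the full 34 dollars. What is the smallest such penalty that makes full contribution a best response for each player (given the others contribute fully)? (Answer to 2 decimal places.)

2.04 dollars

Given the others contribute fully, the best deviation is to contribute 0 (any partial contribution still incurs the fine and gives up units whose private return 0.94 is below 1).
Deviating from 34 to 0 saves 34 dollars but forfeits the deviator's share of the drop in the security fund: 0.94 × 34 = 31.96.
So the deviation gain is 34 − 31.96 = 2.04, and the fine must be at least 2.04 dollars to wipe it out.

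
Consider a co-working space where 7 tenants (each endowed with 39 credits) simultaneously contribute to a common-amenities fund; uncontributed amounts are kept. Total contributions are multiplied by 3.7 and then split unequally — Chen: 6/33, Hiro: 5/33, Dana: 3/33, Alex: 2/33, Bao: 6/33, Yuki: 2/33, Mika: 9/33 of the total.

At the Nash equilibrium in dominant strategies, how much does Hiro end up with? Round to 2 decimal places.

Each unit j contributes comes back to j as 3.7 × (j's share), so j prefers to contribute only if that share exceeds 1/3.7 = 0.2703; otherwise keeping the unit dominates.
The only share above 0.2703 is Mika's 9/33, contributing 39; the remaining 6 contribute 0. Total contributed: 39.
Hiro keeps 39 and receives 3.7 × 39 × 5/33 = 21.86 from the common-amenities fund, for a payoff of 60.86.

60.86 credits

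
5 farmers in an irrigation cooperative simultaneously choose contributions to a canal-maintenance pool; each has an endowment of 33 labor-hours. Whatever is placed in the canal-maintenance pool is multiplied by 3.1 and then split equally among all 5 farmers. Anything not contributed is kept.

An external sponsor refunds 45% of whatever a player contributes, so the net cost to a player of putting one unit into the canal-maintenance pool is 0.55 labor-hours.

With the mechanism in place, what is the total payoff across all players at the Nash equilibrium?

With the mechanism, a contributed unit returns (3.1/5) / 0.55 = 1.1273 per unit of net cost to the contributor — now above 1 — so contributing fully is weakly dominant for every player.
So the Nash equilibrium is full contribution by all 5; the group earns 5 × (33 × 0.45 + 3.1 × 33) = 585.75.

585.75 labor-hours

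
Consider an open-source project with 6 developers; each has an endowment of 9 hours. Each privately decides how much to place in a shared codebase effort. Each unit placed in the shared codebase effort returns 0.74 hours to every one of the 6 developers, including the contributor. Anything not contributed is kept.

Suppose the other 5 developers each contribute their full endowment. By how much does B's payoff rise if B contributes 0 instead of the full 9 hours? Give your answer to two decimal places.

Switching from a contribution of 9 to 0 lets B keep an extra 9 hours, but lowers the shared codebase effort by 9, which costs B their own share of that drop: 0.74 × 9 = 6.66.
Net gain = 9 − 6.66 = 2.34. The private return per contributed unit (0.74) is below 1, so free-riding is indeed the best response regardless of what the others do.

2.34 hours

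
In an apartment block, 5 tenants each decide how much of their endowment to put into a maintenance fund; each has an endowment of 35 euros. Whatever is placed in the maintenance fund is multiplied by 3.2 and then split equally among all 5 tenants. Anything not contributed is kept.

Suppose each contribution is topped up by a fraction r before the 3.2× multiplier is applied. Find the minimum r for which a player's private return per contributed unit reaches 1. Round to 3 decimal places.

With matching at rate r, one contributed unit becomes (1 + r) in the maintenance fund and returns 3.2 × (1 + r) / 5 to the contributor.
Setting this equal to 1: 1 + r = 5/3.2 = 1.5625.
So the minimum matching rate is r = 1.5625 − 1 = 0.563.

0.563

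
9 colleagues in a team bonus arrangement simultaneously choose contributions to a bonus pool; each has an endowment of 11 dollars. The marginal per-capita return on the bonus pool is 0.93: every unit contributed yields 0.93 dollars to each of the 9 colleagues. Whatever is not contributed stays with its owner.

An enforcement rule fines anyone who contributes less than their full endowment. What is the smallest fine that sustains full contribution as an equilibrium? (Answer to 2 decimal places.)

Given the others contribute fully, the best deviation is to contribute 0 (any partial contribution still incurs the fine and gives up units whose private return 0.93 is below 1).
Deviating from 11 to 0 saves 11 dollars but forfeits the deviator's share of the drop in the bonus pool: 0.93 × 11 = 10.23.
So the deviation gain is 11 − 10.23 = 0.77, and the fine must be at least 0.77 dollars to wipe it out.

0.77 dollars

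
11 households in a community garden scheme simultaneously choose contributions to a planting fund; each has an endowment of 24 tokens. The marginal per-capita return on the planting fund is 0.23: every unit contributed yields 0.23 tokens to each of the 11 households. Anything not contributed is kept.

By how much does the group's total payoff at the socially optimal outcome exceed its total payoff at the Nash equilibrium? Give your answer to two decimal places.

The private return per contributed unit is 0.23 < 1, so contributing 0 is dominant for every player. At the Nash equilibrium everyone keeps their 24, and the group total is 11 × 24 = 264.
Each contributed unit returns 2.530 to the group as a whole (0.23 to each of 11 players), which exceeds 1, so the social optimum is full contribution: group total = 2.530 × 264 = 667.92.
Efficiency loss = 667.92 − 264 = 403.92.

403.92 tokens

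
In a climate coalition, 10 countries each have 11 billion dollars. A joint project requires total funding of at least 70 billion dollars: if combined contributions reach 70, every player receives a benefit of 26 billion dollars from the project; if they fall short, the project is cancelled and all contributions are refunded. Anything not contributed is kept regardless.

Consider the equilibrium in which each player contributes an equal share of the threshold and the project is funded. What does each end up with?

30 billion dollars

Equal share of the threshold: 70/10 = 7.
At this profile no one gains by cutting their contribution: any cut drops the total below 70, the project is cancelled, contributions are refunded, and the deviator ends with 11, which is less than 11 − 7 + 26 = 30. Contributing more than 7 just wastes the excess. So contributing exactly 7 is a best response.
Each player's payoff: 11 − 7 + 26 = 30.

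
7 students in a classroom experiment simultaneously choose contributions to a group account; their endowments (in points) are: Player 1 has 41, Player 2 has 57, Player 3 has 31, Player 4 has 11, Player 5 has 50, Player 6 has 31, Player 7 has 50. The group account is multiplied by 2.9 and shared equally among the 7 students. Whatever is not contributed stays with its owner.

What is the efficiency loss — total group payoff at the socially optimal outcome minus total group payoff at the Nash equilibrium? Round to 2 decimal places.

514.90 points

The private return per contributed unit is 2.9/7 = 0.4143 < 1 for every player regardless of endowment, so the Nash equilibrium is zero contribution and the group total is Σ E_j = 41 + 57 + 31 + 11 + 50 + 31 + 50 = 271.
Each contributed unit returns 2.900 to the group, so the social optimum is full contribution by everyone: group total = 2.900 × 271 = 785.90.
Efficiency loss = (2.900 − 1) × 271 = 514.90.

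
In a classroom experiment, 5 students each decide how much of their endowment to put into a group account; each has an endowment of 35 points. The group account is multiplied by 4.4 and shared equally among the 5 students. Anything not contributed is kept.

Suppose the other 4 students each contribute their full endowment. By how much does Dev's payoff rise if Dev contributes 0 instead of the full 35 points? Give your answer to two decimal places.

4.20 points

Switching from a contribution of 35 to 0 lets Dev keep an extra 35 points, but lowers the group account by 35, which costs Dev their own share of that drop: 4.4/5 × 35 = 30.80.
Net gain = 35 − 30.80 = 4.20. The private return per contributed unit (0.8800) is below 1, so free-riding is indeed the best response regardless of what the others do.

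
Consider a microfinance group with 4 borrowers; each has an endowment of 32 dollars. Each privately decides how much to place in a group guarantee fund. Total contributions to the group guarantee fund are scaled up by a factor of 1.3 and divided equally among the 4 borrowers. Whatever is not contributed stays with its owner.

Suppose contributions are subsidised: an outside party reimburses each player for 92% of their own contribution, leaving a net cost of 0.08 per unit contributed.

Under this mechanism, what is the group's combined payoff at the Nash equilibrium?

284.16 dollars

Under the mechanism each unit contributed yields (1.3/4) / 0.08 = 4.0625 back to its contributor per unit of net cost, which exceeds 1, making full contribution the dominant choice for everyone.
So the Nash equilibrium is full contribution by all 4; the group earns 4 × (32 × 0.92 + 1.3 × 32) = 284.16.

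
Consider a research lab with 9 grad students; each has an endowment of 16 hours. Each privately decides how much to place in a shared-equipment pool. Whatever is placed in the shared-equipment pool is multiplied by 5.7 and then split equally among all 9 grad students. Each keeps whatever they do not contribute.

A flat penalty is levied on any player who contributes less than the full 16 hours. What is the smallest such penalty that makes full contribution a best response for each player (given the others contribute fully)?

5.87 hours

Given the others contribute fully, the best deviation is to contribute 0 (any partial contribution still incurs the fine and gives up units whose private return 0.6333 is below 1).
Deviating from 16 to 0 saves 16 hours but forfeits the deviator's share of the drop in the shared-equipment pool: 5.7/9 × 16 = 10.13.
So the deviation gain is 16 − 10.13 = 5.87, and the fine must be at least 5.87 hours to wipe it out.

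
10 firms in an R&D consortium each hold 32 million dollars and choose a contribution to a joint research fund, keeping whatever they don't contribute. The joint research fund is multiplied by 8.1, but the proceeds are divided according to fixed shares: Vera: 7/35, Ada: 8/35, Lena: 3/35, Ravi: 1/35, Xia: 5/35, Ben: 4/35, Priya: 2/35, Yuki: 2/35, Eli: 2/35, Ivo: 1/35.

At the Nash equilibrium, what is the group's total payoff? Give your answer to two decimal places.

1001.60 million dollars

For player j, contributing a unit is worthwhile iff 8.1 × (j's share) ≥ 1, i.e. iff j's share is at least 0.1235.
The shares above 0.1235 belong to Vera, Ada and Xia, contributing 32 each; the remaining 7 contribute 0. Total contributed: 96.
The joint research fund pays out 8.1 × 96 = 777.60 in total (split across the unequal shares, but the aggregate is all that matters for the group sum).
The 7 free-riders keep 32 each, adding 224. Group total = 224 + 777.60 = 1001.60.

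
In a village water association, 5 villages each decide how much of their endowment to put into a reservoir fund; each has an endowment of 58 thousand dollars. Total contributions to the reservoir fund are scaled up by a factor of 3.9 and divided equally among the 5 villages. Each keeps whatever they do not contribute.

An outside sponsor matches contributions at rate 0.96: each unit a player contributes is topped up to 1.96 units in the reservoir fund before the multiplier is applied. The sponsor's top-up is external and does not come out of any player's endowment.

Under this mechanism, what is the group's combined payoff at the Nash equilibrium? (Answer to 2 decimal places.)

2216.76 thousand dollars

With the mechanism, a contributed unit returns 3.9 × 1.96 / 5 = 1.5288 per unit of net cost to the contributor — now above 1 — so contributing fully is weakly dominant for every player.
So the Nash equilibrium is full contribution by all 5; the group earns 3.9 × 1.96 × 290 = 2216.76.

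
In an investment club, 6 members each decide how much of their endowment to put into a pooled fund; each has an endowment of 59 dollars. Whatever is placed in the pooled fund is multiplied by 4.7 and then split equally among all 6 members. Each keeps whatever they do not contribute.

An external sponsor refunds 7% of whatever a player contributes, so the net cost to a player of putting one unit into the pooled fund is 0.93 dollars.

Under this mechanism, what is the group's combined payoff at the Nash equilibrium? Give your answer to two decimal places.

354.00 dollars

Even with the mechanism, each unit contributed returns only (4.7/6) / 0.93 = 0.8423 per unit of net cost, so contributing nothing is still dominant.
Everyone keeps their endowment and the group total is 6 × 59 = 354.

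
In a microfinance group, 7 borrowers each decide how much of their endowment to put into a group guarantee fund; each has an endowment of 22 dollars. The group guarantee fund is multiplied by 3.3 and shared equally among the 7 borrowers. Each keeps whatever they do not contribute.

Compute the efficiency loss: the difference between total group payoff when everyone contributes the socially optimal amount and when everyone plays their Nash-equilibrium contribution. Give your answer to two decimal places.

Each contributed unit returns 3.3/7 = 0.4714 to its contributor — below 1 — so contributing 0 is dominant for every player. At the Nash equilibrium everyone keeps their 22, and the group total is 7 × 22 = 154.
Each contributed unit returns 3.300 to the group as a whole (0.4714 to each of 7 players), which exceeds 1, so the social optimum is full contribution: group total = 3.300 × 154 = 508.20.
Efficiency loss = 508.20 − 154 = 354.20.

354.20 dollars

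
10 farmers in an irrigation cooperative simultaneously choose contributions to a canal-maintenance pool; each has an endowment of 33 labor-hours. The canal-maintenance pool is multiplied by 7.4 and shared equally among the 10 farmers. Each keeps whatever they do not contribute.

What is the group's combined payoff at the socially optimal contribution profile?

Each contributed unit returns 7.400 to the group as a whole (0.7400 to each of 10 players), which exceeds 1, so the social optimum is full contribution: group total = 7.400 × 330 = 2442.00.

2442.00 labor-hours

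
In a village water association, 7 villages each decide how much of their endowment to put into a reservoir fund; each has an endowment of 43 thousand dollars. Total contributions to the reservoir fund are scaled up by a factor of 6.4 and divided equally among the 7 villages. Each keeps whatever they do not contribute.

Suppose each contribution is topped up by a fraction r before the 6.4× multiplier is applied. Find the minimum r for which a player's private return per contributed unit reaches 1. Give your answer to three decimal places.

With matching at rate r, one contributed unit becomes (1 + r) in the reservoir fund and returns 6.4 × (1 + r) / 7 to the contributor.
Setting this equal to 1: 1 + r = 7/6.4 = 1.0938.
So the minimum matching rate is r = 1.0938 − 1 = 0.094.

0.094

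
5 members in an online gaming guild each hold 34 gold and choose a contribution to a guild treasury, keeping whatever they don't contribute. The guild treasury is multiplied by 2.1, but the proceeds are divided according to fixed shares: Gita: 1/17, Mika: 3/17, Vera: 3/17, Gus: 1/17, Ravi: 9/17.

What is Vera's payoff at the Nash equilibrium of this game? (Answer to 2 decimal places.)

A player with share s gets back 2.1·s per unit contributed, so full contribution is dominant for anyone with s > 1/2.1 = 0.4762 and zero contribution is dominant for anyone below.
Only Ravi (9/17) clears that bar, contributing 34; the remaining 4 contribute 0. Total contributed: 34.
Vera keeps 34 and receives 2.1 × 34 × 3/17 = 12.60 from the guild treasury, for a payoff of 46.60.

46.60 gold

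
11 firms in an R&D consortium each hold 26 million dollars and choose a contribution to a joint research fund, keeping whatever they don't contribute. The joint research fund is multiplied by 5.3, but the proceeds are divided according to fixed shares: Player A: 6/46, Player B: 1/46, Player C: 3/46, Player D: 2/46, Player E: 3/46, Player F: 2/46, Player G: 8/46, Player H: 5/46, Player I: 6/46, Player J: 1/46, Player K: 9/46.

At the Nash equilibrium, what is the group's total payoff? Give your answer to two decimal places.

A player with share s gets back 5.3·s per unit contributed, so full contribution is dominant for anyone with s > 1/5.3 = 0.1887 and zero contribution is dominant for anyone below.
Only Player K (9/46) clears that bar, contributing 26; the remaining 10 contribute 0. Total contributed: 26.
The joint research fund pays out 5.3 × 26 = 137.80 in total (split across the unequal shares, but the aggregate is all that matters for the group sum).
The 10 free-riders keep 26 each, adding 260. Group total = 260 + 137.80 = 397.80.

397.80 million dollars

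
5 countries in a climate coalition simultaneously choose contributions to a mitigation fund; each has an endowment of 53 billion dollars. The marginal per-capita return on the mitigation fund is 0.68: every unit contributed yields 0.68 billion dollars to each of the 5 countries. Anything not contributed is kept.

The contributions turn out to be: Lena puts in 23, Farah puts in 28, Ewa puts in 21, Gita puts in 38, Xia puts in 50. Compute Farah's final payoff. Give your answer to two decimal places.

Total contributed: 23 + 28 + 21 + 38 + 50 = 160.
Each receives 0.68 × 160 = 108.80 from the mitigation fund.
Farah keeps 53 − 28 = 25, so Farah's payoff is 25 + 108.80 = 133.80.

133.80 billion dollars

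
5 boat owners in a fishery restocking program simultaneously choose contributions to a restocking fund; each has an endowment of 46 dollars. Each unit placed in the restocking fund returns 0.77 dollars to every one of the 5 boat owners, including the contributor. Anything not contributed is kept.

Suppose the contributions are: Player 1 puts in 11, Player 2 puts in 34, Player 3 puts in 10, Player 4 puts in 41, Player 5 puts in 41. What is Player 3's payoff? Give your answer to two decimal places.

141.49 dollars

Total contributed: 11 + 34 + 10 + 41 + 41 = 137.
Each receives 0.77 × 137 = 105.49 from the restocking fund.
Player 3 keeps 46 − 10 = 36, so Player 3's payoff is 36 + 105.49 = 141.49.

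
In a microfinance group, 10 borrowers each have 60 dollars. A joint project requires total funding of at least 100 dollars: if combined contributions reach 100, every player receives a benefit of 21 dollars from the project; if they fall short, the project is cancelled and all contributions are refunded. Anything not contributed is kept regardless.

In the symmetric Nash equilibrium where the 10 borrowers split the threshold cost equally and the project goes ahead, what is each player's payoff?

71 dollars

Equal share of the threshold: 100/10 = 10.
At this profile no one gains by cutting their contribution: any cut drops the total below 100, the project is cancelled, contributions are refunded, and the deviator ends with 60, which is less than 60 − 10 + 21 = 71. Contributing more than 10 just wastes the excess. So contributing exactly 10 is a best response.
Each player's payoff: 60 − 10 + 21 = 71.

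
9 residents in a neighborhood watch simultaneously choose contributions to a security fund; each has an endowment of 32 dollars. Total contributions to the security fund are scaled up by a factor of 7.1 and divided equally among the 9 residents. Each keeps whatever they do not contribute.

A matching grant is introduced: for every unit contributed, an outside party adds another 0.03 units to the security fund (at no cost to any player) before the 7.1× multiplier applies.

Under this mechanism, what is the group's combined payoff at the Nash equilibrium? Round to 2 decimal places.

The effective private return is 7.1 × 1.03 / 9 = 0.8126, which is still under 1, so the mechanism doesn't change anyone's dominant strategy: zero contribution.
At the Nash equilibrium no one contributes; group total payoff = 9 × 32 = 288.

288.00 dollars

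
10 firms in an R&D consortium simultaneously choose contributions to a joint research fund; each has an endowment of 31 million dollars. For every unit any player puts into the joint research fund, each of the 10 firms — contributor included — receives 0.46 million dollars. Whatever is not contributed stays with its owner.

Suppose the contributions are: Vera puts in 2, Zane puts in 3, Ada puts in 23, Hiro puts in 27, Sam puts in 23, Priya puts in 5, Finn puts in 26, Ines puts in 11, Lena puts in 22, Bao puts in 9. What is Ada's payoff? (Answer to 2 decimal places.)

Total contributed: 2 + 3 + 23 + 27 + 23 + 5 + 26 + 11 + 22 + 9 = 151.
Each receives 0.46 × 151 = 69.46 from the joint research fund.
Ada keeps 31 − 23 = 8, so Ada's payoff is 8 + 69.46 = 77.46.

77.46 million dollars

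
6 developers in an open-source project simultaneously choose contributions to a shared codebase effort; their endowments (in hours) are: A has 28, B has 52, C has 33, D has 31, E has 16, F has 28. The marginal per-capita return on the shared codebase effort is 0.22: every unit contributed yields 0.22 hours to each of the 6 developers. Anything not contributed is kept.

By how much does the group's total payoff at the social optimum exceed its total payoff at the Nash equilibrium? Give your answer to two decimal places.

60.16 hours

The private return per contributed unit is 0.22 < 1 for everyone, so the Nash equilibrium is zero contribution and the group total is Σ E_j = 28 + 52 + 33 + 31 + 16 + 28 = 188.
Each contributed unit returns 1.320 to the group, so the social optimum is full contribution by everyone: group total = 1.320 × 188 = 248.16.
Efficiency loss = (1.320 − 1) × 188 = 60.16.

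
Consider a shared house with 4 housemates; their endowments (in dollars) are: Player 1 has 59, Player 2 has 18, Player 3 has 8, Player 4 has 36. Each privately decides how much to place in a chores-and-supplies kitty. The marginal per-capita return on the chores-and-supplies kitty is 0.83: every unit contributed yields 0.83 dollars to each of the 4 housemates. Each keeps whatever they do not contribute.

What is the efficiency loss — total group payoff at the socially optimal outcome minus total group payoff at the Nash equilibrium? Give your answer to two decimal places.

The private return per contributed unit is 0.83 < 1 for everyone, so the Nash equilibrium is zero contribution and the group total is Σ E_j = 59 + 18 + 8 + 36 = 121.
Each contributed unit returns 3.320 to the group, so the social optimum is full contribution by everyone: group total = 3.320 × 121 = 401.72.
Efficiency loss = (3.320 − 1) × 121 = 280.72.

280.72 dollars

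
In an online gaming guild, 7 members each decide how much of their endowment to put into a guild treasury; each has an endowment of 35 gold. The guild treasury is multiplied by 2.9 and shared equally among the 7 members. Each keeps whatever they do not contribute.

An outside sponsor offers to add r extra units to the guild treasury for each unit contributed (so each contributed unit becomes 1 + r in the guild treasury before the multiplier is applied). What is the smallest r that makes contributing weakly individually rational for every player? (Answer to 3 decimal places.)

1.414

With matching at rate r, one contributed unit becomes (1 + r) in the guild treasury and returns 2.9 × (1 + r) / 7 to the contributor.
Setting this equal to 1: 1 + r = 7/2.9 = 2.4138.
So the minimum matching rate is r = 2.4138 − 1 = 1.414.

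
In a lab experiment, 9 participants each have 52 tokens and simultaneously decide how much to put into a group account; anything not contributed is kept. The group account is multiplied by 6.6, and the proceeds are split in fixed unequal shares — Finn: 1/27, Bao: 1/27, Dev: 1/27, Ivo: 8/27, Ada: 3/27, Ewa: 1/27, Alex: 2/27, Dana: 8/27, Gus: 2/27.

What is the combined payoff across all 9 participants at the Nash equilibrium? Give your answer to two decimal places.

1050.40 tokens

For player j, contributing a unit is worthwhile iff 6.6 × (j's share) ≥ 1, i.e. iff j's share is at least 0.1515.
Ivo and Dana are above the threshold, contributing 52 each; the remaining 7 contribute 0. Total contributed: 104.
The group account pays out 6.6 × 104 = 686.40 in total (split across the unequal shares, but the aggregate is all that matters for the group sum).
The 7 free-riders keep 52 each, adding 364. Group total = 364 + 686.40 = 1050.40.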